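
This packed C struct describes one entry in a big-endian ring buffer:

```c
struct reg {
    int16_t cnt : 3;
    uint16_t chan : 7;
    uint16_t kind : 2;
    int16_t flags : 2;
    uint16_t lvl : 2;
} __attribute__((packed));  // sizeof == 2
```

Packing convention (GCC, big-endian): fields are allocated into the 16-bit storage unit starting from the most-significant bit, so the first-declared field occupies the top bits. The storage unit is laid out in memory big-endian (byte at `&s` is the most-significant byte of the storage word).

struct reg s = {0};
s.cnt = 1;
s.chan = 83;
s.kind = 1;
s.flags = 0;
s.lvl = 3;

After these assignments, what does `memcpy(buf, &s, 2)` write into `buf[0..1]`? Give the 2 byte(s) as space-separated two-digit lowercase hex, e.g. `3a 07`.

34 d3

cnt (3b) val=1 bits=0x1 at bit 13: 0x2000
chan (7b) val=83 bits=0x53 at bit 6: 0x34c0
kind (2b) val=1 bits=0x1 at bit 4: 0x34d0
flags (2b) val=0 bits=0x0 at bit 2: 0x34d0
lvl (2b) val=3 bits=0x3 at bit 0: 0x34d3
word = 0x34d3 → big-endian bytes:
  [0]=0x34  [1]=0xd3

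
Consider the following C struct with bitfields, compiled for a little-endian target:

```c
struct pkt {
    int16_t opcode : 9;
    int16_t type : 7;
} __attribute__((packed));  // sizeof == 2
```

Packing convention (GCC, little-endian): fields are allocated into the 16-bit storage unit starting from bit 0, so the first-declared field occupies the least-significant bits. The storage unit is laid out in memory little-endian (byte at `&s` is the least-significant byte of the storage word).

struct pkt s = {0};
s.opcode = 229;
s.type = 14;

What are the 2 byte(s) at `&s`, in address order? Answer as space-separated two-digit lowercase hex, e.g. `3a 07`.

opcode:9 = 229 → 0xe5 << 0 → word 0x00e5
type:7 = 14 → 0xe << 9 → word 0x1ce5
word = 0x1ce5 → little-endian bytes:
  [0]=0xe5  [1]=0x1c

e5 1c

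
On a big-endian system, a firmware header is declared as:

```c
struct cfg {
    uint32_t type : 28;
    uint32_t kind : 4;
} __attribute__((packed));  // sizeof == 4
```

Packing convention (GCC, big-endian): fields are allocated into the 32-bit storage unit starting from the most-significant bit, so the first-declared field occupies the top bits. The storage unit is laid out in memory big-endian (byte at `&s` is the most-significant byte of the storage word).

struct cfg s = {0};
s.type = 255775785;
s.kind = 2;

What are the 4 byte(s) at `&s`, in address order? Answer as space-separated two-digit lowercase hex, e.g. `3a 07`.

f3 ed 42 92

type (28b) val=255775785 bits=0xf3ed429 at bit 4: 0xf3ed4290
kind (4b) val=2 bits=0x2 at bit 0: 0xf3ed4292
word = 0xf3ed4292 → big-endian bytes:
  [0]=0xf3  [1]=0xed  [2]=0x42  [3]=0x92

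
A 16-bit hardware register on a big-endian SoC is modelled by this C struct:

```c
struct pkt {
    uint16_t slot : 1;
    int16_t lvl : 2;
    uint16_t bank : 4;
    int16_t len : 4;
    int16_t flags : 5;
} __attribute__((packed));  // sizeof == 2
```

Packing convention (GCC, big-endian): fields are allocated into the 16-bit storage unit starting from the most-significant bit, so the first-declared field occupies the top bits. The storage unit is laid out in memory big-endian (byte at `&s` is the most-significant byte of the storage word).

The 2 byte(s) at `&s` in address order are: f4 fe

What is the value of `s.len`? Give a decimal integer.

[0]=0xf4 [1]=0xfe (big-endian) → word 0xf4fe
slot [15+:1] = (word>>15) & 0x1 = 1
lvl [13+:2] = (word>>13) & 0x3 = 3
bank [9+:4] = (word>>9) & 0xf = 10
len [5+:4] = (word>>5) & 0xf = 7  ←
flags [0+:5] = (word>>0) & 0x1f = 30
len signed 4b, MSB=0: value = 7

7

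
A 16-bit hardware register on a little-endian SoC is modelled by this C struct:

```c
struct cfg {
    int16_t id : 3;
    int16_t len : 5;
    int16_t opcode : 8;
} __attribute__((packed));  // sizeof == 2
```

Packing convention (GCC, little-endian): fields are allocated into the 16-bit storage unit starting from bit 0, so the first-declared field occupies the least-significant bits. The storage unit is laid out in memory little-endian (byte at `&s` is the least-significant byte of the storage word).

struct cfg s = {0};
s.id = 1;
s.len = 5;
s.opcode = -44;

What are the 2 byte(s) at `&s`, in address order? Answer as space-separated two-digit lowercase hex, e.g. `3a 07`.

id:3 = 1 → 0x1 << 0 → word 0x0001
len:5 = 5 → 0x5 << 3 → word 0x0029
opcode:8 = -44 → 0xd4 << 8 → word 0xd429
word = 0xd429 → little-endian bytes:
  [0]=0x29  [1]=0xd4

29 d4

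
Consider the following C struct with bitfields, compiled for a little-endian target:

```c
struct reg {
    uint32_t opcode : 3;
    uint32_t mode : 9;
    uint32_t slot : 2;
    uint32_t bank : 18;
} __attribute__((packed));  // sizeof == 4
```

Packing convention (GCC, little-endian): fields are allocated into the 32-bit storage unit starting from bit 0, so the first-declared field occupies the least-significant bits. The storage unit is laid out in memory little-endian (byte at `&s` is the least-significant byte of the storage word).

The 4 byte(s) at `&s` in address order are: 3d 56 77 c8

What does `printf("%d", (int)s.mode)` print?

[0]=0x3d [1]=0x56 [2]=0x77 [3]=0xc8 (little-endian) → word 0xc877563d
opcode [0+:3] = (word>>0) & 0x7 = 5
mode [3+:9] = (word>>3) & 0x1ff = 199  ←
slot [12+:2] = (word>>12) & 0x3 = 1
bank [14+:18] = (word>>14) & 0x3ffff = 205277

199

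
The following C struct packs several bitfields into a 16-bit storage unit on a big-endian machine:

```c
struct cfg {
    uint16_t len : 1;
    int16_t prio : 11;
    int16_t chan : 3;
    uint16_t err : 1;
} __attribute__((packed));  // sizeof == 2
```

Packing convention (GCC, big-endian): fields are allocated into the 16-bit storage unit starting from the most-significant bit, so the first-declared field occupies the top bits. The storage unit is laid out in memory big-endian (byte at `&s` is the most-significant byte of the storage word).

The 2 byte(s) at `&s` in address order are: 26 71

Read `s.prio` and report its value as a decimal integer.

[0]=0x26 [1]=0x71 (big-endian) → word 0x2671
len:1 @ bit 15 → (0x2671>>15)&0x1 = 0x0
prio:11 @ bit 4 → (0x2671>>4)&0x7ff = 0x267  ←
chan:3 @ bit 1 → (0x2671>>1)&0x7 = 0x0
err:1 @ bit 0 → (0x2671>>0)&0x1 = 0x1
prio signed 11b, MSB=0: value = 615

615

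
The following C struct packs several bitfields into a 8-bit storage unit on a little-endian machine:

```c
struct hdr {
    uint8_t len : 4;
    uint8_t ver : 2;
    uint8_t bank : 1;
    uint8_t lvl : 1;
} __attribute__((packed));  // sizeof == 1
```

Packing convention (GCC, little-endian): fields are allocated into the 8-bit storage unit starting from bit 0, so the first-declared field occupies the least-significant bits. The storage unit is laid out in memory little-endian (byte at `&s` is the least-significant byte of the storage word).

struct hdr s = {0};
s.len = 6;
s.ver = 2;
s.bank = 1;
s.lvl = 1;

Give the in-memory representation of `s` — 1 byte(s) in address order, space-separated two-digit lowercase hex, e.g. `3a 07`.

[0+:4] len=6 & 0xf = 0x6; word=0x06
[4+:2] ver=2 & 0x3 = 0x2; word=0x26
[6+:1] bank=1 & 0x1 = 0x1; word=0x66
[7+:1] lvl=1 & 0x1 = 0x1; word=0xe6
word = 0xe6 → little-endian bytes:
  [0]=0xe6

e6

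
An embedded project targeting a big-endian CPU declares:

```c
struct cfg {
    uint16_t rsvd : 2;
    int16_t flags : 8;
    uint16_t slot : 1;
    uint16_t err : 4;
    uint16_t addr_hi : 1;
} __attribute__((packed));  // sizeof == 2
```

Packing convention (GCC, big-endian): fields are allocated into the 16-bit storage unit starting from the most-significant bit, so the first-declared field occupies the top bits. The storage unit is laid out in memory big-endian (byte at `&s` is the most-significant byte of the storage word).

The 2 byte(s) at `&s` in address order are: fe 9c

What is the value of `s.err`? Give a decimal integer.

[0]=0xfe [1]=0x9c (big-endian) → word 0xfe9c
rsvd:2 @ bit 14 → (0xfe9c>>14)&0x3 = 0x3
flags:8 @ bit 6 → (0xfe9c>>6)&0xff = 0xfa
slot:1 @ bit 5 → (0xfe9c>>5)&0x1 = 0x0
err:4 @ bit 1 → (0xfe9c>>1)&0xf = 0xe  ←
addr_hi:1 @ bit 0 → (0xfe9c>>0)&0x1 = 0x0

14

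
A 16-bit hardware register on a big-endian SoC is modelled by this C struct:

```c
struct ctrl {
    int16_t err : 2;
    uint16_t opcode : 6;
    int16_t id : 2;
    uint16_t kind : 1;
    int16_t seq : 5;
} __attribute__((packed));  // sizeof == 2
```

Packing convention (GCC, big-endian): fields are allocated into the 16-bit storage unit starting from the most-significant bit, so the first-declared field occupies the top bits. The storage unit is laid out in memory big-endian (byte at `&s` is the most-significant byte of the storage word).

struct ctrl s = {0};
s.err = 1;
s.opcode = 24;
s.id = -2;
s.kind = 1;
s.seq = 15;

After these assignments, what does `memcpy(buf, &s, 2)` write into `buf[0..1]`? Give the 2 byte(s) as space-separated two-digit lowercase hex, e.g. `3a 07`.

err:2 = 1 → 0x1 << 14 → word 0x4000
opcode:6 = 24 → 0x18 << 8 → word 0x5800
id:2 = -2 → 0x2 << 6 → word 0x5880
kind:1 = 1 → 0x1 << 5 → word 0x58a0
seq:5 = 15 → 0xf << 0 → word 0x58af
word = 0x58af → big-endian bytes:
  [0]=0x58  [1]=0xaf

58 af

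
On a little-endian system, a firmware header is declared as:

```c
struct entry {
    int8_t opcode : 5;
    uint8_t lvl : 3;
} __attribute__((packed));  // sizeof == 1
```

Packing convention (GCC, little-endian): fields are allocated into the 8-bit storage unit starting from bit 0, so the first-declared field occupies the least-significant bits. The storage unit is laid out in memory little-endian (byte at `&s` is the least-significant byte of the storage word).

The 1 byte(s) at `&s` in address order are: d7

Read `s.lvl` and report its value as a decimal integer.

[0]=0xd7 (little-endian) → word 0xd7
opcode [0+:5] = (word>>0) & 0x1f = 23
lvl [5+:3] = (word>>5) & 0x7 = 6  ←

6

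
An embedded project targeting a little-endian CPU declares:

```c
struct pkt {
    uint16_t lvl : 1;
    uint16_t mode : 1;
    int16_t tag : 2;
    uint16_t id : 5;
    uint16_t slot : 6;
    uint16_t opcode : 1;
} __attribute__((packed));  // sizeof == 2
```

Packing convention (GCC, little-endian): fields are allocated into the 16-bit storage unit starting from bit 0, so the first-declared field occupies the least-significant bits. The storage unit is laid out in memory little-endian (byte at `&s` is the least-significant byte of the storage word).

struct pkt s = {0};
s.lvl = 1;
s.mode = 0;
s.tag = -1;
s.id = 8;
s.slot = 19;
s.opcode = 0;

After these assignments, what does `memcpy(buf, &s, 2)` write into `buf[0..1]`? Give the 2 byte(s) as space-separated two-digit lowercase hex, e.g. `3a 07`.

lvl (1b) val=1 bits=0x1 at bit 0: 0x0001
mode (1b) val=0 bits=0x0 at bit 1: 0x0001
tag (2b) val=-1 bits=0x3 at bit 2: 0x000d
id (5b) val=8 bits=0x8 at bit 4: 0x008d
slot (6b) val=19 bits=0x13 at bit 9: 0x268d
opcode (1b) val=0 bits=0x0 at bit 15: 0x268d
word = 0x268d → little-endian bytes:
  [0]=0x8d  [1]=0x26

8d 26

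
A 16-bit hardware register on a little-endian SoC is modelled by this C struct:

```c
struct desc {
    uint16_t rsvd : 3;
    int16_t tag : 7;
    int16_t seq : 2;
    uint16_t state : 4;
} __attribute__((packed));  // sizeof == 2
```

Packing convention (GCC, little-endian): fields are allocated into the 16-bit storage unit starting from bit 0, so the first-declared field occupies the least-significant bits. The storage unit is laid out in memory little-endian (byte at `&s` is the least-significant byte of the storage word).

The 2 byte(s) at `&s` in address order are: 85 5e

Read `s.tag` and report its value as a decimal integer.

[0]=0x85 [1]=0x5e (little-endian) → word 0x5e85
rsvd:3 @ bit 0 → (0x5e85>>0)&0x7 = 0x5
tag:7 @ bit 3 → (0x5e85>>3)&0x7f = 0x50  ←
seq:2 @ bit 10 → (0x5e85>>10)&0x3 = 0x3
state:4 @ bit 12 → (0x5e85>>12)&0xf = 0x5
tag signed 7b, MSB=1: 80 - 128 = -48

-48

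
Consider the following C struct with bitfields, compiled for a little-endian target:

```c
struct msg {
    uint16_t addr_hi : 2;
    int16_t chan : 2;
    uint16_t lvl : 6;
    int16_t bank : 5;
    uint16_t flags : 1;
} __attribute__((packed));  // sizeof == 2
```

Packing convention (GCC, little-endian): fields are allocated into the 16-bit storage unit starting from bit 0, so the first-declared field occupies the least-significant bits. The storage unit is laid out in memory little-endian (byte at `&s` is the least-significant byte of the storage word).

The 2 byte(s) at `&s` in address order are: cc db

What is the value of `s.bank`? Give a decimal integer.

[0]=0xcc [1]=0xdb (little-endian) → word 0xdbcc
addr_hi:2 @ bit 0 → (0xdbcc>>0)&0x3 = 0x0
chan:2 @ bit 2 → (0xdbcc>>2)&0x3 = 0x3
lvl:6 @ bit 4 → (0xdbcc>>4)&0x3f = 0x3c
bank:5 @ bit 10 → (0xdbcc>>10)&0x1f = 0x16  ←
flags:1 @ bit 15 → (0xdbcc>>15)&0x1 = 0x1
bank signed 5b, MSB=1: 22 - 32 = -10

-10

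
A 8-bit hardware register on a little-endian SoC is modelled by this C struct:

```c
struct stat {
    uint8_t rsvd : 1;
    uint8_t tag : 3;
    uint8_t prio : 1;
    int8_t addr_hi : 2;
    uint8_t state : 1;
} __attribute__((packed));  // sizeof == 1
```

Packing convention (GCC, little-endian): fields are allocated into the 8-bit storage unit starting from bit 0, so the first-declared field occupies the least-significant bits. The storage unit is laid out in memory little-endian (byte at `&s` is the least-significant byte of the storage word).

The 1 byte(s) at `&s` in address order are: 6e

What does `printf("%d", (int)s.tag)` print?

[0]=0x6e (little-endian) → word 0x6e
rsvd [0+:1] = (word>>0) & 0x1 = 0
tag [1+:3] = (word>>1) & 0x7 = 7  ←
prio [4+:1] = (word>>4) & 0x1 = 0
addr_hi [5+:2] = (word>>5) & 0x3 = 3
state [7+:1] = (word>>7) & 0x1 = 0

7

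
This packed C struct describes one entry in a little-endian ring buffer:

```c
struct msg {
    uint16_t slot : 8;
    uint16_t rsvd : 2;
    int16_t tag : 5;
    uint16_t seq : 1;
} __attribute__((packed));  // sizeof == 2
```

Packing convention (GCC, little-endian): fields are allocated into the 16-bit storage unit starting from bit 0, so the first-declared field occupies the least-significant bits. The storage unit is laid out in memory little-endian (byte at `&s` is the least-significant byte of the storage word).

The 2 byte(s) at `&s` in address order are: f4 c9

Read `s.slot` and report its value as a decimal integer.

[0]=0xf4 [1]=0xc9 (little-endian) → word 0xc9f4
slot:8 @ bit 0 → (0xc9f4>>0)&0xff = 0xf4  ←
rsvd:2 @ bit 8 → (0xc9f4>>8)&0x3 = 0x1
tag:5 @ bit 10 → (0xc9f4>>10)&0x1f = 0x12
seq:1 @ bit 15 → (0xc9f4>>15)&0x1 = 0x1

244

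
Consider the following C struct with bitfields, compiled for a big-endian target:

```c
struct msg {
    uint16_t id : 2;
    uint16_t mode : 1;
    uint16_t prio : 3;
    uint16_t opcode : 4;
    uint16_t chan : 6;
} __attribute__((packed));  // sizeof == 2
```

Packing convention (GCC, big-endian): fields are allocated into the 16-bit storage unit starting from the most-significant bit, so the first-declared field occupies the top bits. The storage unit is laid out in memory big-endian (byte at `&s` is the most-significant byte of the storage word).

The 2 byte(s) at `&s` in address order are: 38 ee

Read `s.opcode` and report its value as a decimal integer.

3

[0]=0x38 [1]=0xee (big-endian) → word 0x38ee
id [14+:2] = (word>>14) & 0x3 = 0
mode [13+:1] = (word>>13) & 0x1 = 1
prio [10+:3] = (word>>10) & 0x7 = 6
opcode [6+:4] = (word>>6) & 0xf = 3  ←
chan [0+:6] = (word>>0) & 0x3f = 46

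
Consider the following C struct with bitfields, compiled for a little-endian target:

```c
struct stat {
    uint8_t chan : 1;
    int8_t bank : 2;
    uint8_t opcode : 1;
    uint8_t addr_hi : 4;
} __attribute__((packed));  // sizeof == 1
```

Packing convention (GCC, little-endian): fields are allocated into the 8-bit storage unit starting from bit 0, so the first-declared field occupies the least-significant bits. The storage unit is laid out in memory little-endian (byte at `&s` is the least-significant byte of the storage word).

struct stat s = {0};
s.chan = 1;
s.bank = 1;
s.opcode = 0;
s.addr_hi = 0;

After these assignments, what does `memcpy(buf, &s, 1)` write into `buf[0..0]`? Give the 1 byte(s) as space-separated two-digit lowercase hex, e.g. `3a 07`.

03

chan:1 = 1 → 0x1 << 0 → word 0x01
bank:2 = 1 → 0x1 << 1 → word 0x03
opcode:1 = 0 → 0x0 << 3 → word 0x03
addr_hi:4 = 0 → 0x0 << 4 → word 0x03
word = 0x03 → little-endian bytes:
  [0]=0x03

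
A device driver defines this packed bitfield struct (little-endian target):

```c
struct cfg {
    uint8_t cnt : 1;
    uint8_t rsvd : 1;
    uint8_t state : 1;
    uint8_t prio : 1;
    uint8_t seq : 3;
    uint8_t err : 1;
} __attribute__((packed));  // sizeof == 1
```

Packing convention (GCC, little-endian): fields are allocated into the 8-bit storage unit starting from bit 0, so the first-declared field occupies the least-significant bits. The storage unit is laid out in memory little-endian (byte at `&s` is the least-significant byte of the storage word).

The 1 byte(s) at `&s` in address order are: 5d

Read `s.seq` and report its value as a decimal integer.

5

[0]=0x5d (little-endian) → word 0x5d
cnt [0+:1] = (word>>0) & 0x1 = 1
rsvd [1+:1] = (word>>1) & 0x1 = 0
state [2+:1] = (word>>2) & 0x1 = 1
prio [3+:1] = (word>>3) & 0x1 = 1
seq [4+:3] = (word>>4) & 0x7 = 5  ←
err [7+:1] = (word>>7) & 0x1 = 0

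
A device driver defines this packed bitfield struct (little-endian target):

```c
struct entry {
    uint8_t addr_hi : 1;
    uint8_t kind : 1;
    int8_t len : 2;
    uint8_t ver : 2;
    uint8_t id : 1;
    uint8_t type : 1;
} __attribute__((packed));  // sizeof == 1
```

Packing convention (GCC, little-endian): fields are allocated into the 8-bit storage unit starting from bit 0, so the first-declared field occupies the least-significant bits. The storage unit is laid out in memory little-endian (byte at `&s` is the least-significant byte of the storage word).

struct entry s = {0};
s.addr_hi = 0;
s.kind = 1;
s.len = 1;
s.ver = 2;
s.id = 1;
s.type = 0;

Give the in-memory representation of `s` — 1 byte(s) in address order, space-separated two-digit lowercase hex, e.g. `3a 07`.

66

addr_hi (1b) val=0 bits=0x0 at bit 0: 0x00
kind (1b) val=1 bits=0x1 at bit 1: 0x02
len (2b) val=1 bits=0x1 at bit 2: 0x06
ver (2b) val=2 bits=0x2 at bit 4: 0x26
id (1b) val=1 bits=0x1 at bit 6: 0x66
type (1b) val=0 bits=0x0 at bit 7: 0x66
word = 0x66 → little-endian bytes:
  [0]=0x66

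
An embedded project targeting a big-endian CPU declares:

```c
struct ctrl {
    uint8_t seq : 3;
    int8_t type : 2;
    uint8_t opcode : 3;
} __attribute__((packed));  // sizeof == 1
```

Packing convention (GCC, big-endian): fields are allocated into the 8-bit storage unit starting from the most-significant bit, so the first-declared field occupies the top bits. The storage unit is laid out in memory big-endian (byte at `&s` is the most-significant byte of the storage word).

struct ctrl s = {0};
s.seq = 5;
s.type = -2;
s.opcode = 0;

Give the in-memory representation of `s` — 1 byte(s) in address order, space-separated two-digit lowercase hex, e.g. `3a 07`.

b0

seq:3 = 5 → 0x5 << 5 → word 0xa0
type:2 = -2 → 0x2 << 3 → word 0xb0
opcode:3 = 0 → 0x0 << 0 → word 0xb0
word = 0xb0 → big-endian bytes:
  [0]=0xb0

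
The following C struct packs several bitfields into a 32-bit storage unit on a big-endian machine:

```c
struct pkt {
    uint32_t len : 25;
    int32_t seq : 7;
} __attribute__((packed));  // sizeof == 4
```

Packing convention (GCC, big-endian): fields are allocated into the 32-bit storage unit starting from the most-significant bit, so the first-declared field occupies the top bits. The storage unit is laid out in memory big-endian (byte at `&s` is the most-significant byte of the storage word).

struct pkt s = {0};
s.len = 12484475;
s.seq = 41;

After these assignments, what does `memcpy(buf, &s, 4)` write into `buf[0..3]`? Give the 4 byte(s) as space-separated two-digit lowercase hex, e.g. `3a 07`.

5f 3f bd a9

[7+:25] len=12484475 & 0x1ffffff = 0xbe7f7b; word=0x5f3fbd80
[0+:7] seq=41 & 0x7f = 0x29; word=0x5f3fbda9
word = 0x5f3fbda9 → big-endian bytes:
  [0]=0x5f  [1]=0x3f  [2]=0xbd  [3]=0xa9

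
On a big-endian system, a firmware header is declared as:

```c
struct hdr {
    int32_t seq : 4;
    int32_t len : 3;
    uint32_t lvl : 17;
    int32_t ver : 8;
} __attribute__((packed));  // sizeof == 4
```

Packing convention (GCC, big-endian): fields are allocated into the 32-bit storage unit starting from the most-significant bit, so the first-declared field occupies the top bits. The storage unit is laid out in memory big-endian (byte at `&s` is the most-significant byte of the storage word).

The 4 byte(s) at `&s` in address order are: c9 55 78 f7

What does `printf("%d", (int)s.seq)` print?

[0]=0xc9 [1]=0x55 [2]=0x78 [3]=0xf7 (big-endian) → word 0xc95578f7
seq:4 @ bit 28 → (0xc95578f7>>28)&0xf = 0xc  ←
len:3 @ bit 25 → (0xc95578f7>>25)&0x7 = 0x4
lvl:17 @ bit 8 → (0xc95578f7>>8)&0x1ffff = 0x15578
ver:8 @ bit 0 → (0xc95578f7>>0)&0xff = 0xf7
seq signed 4b, MSB=1: 12 - 16 = -4

-4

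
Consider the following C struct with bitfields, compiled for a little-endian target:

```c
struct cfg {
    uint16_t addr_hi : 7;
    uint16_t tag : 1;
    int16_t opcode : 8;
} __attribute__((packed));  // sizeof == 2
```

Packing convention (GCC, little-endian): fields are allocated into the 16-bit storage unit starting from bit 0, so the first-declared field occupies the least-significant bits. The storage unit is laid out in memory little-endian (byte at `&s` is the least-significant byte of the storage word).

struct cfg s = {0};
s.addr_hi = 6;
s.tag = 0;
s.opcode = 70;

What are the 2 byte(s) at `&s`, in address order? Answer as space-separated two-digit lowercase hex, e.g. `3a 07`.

[0+:7] addr_hi=6 & 0x7f = 0x6; word=0x0006
[7+:1] tag=0 & 0x1 = 0x0; word=0x0006
[8+:8] opcode=70 & 0xff = 0x46; word=0x4606
word = 0x4606 → little-endian bytes:
  [0]=0x06  [1]=0x46

06 46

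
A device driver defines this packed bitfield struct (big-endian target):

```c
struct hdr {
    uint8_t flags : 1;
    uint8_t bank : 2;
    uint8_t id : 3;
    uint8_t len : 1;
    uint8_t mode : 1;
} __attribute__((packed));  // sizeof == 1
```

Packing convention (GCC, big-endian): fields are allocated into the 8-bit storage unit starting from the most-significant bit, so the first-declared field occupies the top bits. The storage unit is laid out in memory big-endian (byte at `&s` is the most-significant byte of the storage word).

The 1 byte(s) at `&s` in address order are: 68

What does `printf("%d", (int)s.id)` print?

2

[0]=0x68 (big-endian) → word 0x68
flags [7+:1] = (word>>7) & 0x1 = 0
bank [5+:2] = (word>>5) & 0x3 = 3
id [2+:3] = (word>>2) & 0x7 = 2  ←
len [1+:1] = (word>>1) & 0x1 = 0
mode [0+:1] = (word>>0) & 0x1 = 0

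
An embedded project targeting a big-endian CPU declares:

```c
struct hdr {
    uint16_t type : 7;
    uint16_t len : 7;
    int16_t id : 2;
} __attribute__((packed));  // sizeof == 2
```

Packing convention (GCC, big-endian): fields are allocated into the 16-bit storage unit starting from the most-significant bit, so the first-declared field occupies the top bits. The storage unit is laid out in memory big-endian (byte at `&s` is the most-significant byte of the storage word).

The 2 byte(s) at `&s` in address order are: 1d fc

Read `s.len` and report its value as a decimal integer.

127

[0]=0x1d [1]=0xfc (big-endian) → word 0x1dfc
type:7 @ bit 9 → (0x1dfc>>9)&0x7f = 0xe
len:7 @ bit 2 → (0x1dfc>>2)&0x7f = 0x7f  ←
id:2 @ bit 0 → (0x1dfc>>0)&0x3 = 0x0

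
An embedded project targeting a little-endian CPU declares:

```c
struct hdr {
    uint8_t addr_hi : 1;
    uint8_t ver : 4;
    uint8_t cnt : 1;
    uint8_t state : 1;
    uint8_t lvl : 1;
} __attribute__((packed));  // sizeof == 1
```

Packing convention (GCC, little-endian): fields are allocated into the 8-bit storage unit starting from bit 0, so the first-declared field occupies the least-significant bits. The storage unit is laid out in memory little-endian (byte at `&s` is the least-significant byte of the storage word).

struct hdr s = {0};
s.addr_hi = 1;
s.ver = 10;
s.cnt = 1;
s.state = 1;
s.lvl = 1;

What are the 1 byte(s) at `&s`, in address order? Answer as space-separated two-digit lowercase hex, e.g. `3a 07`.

[0+:1] addr_hi=1 & 0x1 = 0x1; word=0x01
[1+:4] ver=10 & 0xf = 0xa; word=0x15
[5+:1] cnt=1 & 0x1 = 0x1; word=0x35
[6+:1] state=1 & 0x1 = 0x1; word=0x75
[7+:1] lvl=1 & 0x1 = 0x1; word=0xf5
word = 0xf5 → little-endian bytes:
  [0]=0xf5

f5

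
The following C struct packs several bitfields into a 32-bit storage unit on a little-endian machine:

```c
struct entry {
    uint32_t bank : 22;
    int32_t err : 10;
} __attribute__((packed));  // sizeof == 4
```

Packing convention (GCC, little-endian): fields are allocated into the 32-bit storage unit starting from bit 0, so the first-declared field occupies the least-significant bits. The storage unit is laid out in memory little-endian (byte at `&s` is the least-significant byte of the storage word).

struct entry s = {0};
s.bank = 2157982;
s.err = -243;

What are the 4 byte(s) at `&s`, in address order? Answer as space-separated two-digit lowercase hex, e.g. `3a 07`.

[0+:22] bank=2157982 & 0x3fffff = 0x20ed9e; word=0x0020ed9e
[22+:10] err=-243 & 0x3ff = 0x30d; word=0xc360ed9e
word = 0xc360ed9e → little-endian bytes:
  [0]=0x9e  [1]=0xed  [2]=0x60  [3]=0xc3

9e ed 60 c3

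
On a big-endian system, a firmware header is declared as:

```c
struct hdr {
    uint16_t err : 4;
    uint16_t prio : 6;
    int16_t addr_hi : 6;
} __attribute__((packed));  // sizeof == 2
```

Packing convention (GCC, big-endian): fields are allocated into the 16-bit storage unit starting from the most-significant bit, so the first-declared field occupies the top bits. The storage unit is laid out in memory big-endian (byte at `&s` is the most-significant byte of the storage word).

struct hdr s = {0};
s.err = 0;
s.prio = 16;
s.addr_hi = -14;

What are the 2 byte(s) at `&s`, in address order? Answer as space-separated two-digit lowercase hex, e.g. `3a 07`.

04 32

err (4b) val=0 bits=0x0 at bit 12: 0x0000
prio (6b) val=16 bits=0x10 at bit 6: 0x0400
addr_hi (6b) val=-14 bits=0x32 at bit 0: 0x0432
word = 0x0432 → big-endian bytes:
  [0]=0x04  [1]=0x32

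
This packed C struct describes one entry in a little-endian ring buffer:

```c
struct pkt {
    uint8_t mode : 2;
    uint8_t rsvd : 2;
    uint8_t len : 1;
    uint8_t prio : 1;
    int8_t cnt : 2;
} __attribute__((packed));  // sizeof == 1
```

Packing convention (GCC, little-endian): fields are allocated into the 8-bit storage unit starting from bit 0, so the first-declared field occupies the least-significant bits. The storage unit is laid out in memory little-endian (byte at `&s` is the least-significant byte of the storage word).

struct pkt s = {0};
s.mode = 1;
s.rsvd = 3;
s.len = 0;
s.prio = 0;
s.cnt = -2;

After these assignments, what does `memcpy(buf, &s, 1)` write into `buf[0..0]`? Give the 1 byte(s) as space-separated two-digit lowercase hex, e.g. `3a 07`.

mode (2b) val=1 bits=0x1 at bit 0: 0x01
rsvd (2b) val=3 bits=0x3 at bit 2: 0x0d
len (1b) val=0 bits=0x0 at bit 4: 0x0d
prio (1b) val=0 bits=0x0 at bit 5: 0x0d
cnt (2b) val=-2 bits=0x2 at bit 6: 0x8d
word = 0x8d → little-endian bytes:
  [0]=0x8d

8d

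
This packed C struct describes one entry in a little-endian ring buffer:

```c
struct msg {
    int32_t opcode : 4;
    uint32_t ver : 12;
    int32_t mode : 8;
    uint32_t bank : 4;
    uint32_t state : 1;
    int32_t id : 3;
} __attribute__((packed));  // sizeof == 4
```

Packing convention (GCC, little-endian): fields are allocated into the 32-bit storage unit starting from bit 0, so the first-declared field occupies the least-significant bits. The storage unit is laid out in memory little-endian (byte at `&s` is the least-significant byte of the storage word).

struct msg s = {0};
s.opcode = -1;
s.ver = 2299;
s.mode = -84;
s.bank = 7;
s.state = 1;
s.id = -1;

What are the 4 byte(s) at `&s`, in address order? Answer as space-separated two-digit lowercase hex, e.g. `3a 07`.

opcode (4b) val=-1 bits=0xf at bit 0: 0x0000000f
ver (12b) val=2299 bits=0x8fb at bit 4: 0x00008fbf
mode (8b) val=-84 bits=0xac at bit 16: 0x00ac8fbf
bank (4b) val=7 bits=0x7 at bit 24: 0x07ac8fbf
state (1b) val=1 bits=0x1 at bit 28: 0x17ac8fbf
id (3b) val=-1 bits=0x7 at bit 29: 0xf7ac8fbf
word = 0xf7ac8fbf → little-endian bytes:
  [0]=0xbf  [1]=0x8f  [2]=0xac  [3]=0xf7

bf 8f ac f7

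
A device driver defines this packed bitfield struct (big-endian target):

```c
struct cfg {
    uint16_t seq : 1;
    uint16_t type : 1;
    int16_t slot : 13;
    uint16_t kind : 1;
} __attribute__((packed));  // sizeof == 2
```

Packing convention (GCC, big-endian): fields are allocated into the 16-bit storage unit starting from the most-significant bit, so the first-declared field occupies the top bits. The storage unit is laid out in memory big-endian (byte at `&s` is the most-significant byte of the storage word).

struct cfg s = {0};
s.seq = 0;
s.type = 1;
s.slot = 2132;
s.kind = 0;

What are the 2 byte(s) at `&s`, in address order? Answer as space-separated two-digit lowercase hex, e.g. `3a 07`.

50 a8

[15+:1] seq=0 & 0x1 = 0x0; word=0x0000
[14+:1] type=1 & 0x1 = 0x1; word=0x4000
[1+:13] slot=2132 & 0x1fff = 0x854; word=0x50a8
[0+:1] kind=0 & 0x1 = 0x0; word=0x50a8
word = 0x50a8 → big-endian bytes:
  [0]=0x50  [1]=0xa8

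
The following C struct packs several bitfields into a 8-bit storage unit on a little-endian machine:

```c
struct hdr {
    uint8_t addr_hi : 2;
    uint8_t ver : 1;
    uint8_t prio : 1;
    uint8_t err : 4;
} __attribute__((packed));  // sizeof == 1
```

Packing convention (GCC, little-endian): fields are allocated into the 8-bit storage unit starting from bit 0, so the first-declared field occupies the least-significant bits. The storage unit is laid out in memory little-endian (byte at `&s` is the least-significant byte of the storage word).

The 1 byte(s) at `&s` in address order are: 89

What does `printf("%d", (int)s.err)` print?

[0]=0x89 (little-endian) → word 0x89
addr_hi:2 @ bit 0 → (0x89>>0)&0x3 = 0x1
ver:1 @ bit 2 → (0x89>>2)&0x1 = 0x0
prio:1 @ bit 3 → (0x89>>3)&0x1 = 0x1
err:4 @ bit 4 → (0x89>>4)&0xf = 0x8  ←

8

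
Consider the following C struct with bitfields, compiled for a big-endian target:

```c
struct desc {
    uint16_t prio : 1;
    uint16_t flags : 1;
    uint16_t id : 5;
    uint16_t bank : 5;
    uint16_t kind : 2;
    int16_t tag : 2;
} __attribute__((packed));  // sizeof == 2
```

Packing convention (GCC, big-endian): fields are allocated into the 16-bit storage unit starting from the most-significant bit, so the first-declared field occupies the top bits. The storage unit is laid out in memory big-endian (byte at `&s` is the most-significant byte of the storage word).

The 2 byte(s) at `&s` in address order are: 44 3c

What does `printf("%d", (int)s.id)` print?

2

[0]=0x44 [1]=0x3c (big-endian) → word 0x443c
prio:1 @ bit 15 → (0x443c>>15)&0x1 = 0x0
flags:1 @ bit 14 → (0x443c>>14)&0x1 = 0x1
id:5 @ bit 9 → (0x443c>>9)&0x1f = 0x2  ←
bank:5 @ bit 4 → (0x443c>>4)&0x1f = 0x3
kind:2 @ bit 2 → (0x443c>>2)&0x3 = 0x3
tag:2 @ bit 0 → (0x443c>>0)&0x3 = 0x0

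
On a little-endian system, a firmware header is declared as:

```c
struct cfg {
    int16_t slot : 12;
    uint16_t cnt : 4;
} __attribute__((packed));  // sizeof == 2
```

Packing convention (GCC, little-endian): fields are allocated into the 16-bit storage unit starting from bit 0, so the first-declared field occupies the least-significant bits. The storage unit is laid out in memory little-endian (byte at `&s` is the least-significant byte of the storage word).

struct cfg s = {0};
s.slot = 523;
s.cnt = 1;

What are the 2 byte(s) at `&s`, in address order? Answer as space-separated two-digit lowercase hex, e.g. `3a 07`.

slot:12 = 523 → 0x20b << 0 → word 0x020b
cnt:4 = 1 → 0x1 << 12 → word 0x120b
word = 0x120b → little-endian bytes:
  [0]=0x0b  [1]=0x12

0b 12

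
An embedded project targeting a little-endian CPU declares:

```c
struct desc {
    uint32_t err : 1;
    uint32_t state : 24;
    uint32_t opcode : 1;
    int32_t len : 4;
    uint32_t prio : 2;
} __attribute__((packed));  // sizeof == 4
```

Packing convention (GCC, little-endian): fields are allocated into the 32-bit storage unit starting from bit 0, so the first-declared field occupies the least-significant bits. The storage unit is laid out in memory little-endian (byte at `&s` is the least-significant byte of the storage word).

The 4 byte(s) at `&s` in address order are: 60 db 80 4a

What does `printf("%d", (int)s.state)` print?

[0]=0x60 [1]=0xdb [2]=0x80 [3]=0x4a (little-endian) → word 0x4a80db60
err:1 @ bit 0 → (0x4a80db60>>0)&0x1 = 0x0
state:24 @ bit 1 → (0x4a80db60>>1)&0xffffff = 0x406db0  ←
opcode:1 @ bit 25 → (0x4a80db60>>25)&0x1 = 0x1
len:4 @ bit 26 → (0x4a80db60>>26)&0xf = 0x2
prio:2 @ bit 30 → (0x4a80db60>>30)&0x3 = 0x1

4222384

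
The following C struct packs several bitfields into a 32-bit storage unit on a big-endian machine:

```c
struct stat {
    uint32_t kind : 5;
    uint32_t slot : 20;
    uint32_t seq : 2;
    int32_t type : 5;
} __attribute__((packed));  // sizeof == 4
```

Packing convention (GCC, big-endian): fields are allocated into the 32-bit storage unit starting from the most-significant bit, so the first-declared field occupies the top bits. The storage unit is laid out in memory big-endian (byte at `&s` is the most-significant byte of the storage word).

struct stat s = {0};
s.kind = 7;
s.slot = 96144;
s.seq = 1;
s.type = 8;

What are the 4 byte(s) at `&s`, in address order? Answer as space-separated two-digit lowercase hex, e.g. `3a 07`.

kind (5b) val=7 bits=0x7 at bit 27: 0x38000000
slot (20b) val=96144 bits=0x17790 at bit 7: 0x38bbc800
seq (2b) val=1 bits=0x1 at bit 5: 0x38bbc820
type (5b) val=8 bits=0x8 at bit 0: 0x38bbc828
word = 0x38bbc828 → big-endian bytes:
  [0]=0x38  [1]=0xbb  [2]=0xc8  [3]=0x28

38 bb c8 28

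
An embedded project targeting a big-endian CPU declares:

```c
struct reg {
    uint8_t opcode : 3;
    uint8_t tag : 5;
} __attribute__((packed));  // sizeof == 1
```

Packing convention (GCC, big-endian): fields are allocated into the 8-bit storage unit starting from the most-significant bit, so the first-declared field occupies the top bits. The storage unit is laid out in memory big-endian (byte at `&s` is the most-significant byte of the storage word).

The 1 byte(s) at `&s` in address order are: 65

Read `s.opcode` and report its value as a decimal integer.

[0]=0x65 (big-endian) → word 0x65
opcode:3 @ bit 5 → (0x65>>5)&0x7 = 0x3  ←
tag:5 @ bit 0 → (0x65>>0)&0x1f = 0x5

3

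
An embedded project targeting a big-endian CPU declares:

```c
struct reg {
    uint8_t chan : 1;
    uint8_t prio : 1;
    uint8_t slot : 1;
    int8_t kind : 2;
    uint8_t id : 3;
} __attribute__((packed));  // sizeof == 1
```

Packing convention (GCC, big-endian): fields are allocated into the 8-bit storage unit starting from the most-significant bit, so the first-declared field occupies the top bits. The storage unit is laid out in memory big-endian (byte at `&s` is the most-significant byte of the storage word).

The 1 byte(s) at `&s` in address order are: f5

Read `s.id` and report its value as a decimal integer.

5

[0]=0xf5 (big-endian) → word 0xf5
chan:1 @ bit 7 → (0xf5>>7)&0x1 = 0x1
prio:1 @ bit 6 → (0xf5>>6)&0x1 = 0x1
slot:1 @ bit 5 → (0xf5>>5)&0x1 = 0x1
kind:2 @ bit 3 → (0xf5>>3)&0x3 = 0x2
id:3 @ bit 0 → (0xf5>>0)&0x7 = 0x5  ←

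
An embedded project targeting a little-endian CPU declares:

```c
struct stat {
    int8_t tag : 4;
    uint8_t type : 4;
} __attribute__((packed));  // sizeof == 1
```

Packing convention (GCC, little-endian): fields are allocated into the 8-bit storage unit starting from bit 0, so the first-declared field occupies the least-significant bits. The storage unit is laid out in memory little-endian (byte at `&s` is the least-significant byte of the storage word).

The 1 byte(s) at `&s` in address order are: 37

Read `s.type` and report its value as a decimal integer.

[0]=0x37 (little-endian) → word 0x37
tag:4 @ bit 0 → (0x37>>0)&0xf = 0x7
type:4 @ bit 4 → (0x37>>4)&0xf = 0x3  ←

3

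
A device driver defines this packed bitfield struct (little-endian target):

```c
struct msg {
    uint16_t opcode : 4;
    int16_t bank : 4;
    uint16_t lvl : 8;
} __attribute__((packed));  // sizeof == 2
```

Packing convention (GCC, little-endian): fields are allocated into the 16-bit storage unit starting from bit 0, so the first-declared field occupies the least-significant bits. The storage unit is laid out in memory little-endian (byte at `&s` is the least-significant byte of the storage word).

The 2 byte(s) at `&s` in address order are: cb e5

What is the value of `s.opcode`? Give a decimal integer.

11

[0]=0xcb [1]=0xe5 (little-endian) → word 0xe5cb
opcode:4 @ bit 0 → (0xe5cb>>0)&0xf = 0xb  ←
bank:4 @ bit 4 → (0xe5cb>>4)&0xf = 0xc
lvl:8 @ bit 8 → (0xe5cb>>8)&0xff = 0xe5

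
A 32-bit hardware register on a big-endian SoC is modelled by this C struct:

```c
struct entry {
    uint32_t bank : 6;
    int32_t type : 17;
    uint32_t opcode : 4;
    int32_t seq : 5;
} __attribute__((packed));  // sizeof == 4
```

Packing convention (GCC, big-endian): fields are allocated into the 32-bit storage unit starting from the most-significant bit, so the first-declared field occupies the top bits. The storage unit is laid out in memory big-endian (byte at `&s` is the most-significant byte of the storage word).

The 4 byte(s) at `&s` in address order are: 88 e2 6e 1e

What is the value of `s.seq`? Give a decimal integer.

-2

[0]=0x88 [1]=0xe2 [2]=0x6e [3]=0x1e (big-endian) → word 0x88e26e1e
bank [26+:6] = (word>>26) & 0x3f = 34
type [9+:17] = (word>>9) & 0x1ffff = 28983
opcode [5+:4] = (word>>5) & 0xf = 0
seq [0+:5] = (word>>0) & 0x1f = 30  ←
seq signed 5b, MSB=1: 30 - 32 = -2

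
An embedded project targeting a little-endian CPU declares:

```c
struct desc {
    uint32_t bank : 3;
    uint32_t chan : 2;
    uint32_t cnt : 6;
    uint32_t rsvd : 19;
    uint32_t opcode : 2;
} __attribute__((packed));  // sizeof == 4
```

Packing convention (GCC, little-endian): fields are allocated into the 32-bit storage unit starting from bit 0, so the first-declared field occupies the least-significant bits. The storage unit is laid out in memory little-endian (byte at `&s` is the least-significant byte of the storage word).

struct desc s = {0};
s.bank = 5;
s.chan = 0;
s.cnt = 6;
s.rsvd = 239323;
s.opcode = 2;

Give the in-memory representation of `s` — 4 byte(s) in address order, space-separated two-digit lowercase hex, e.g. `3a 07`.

c5 d8 36 9d

[0+:3] bank=5 & 0x7 = 0x5; word=0x00000005
[3+:2] chan=0 & 0x3 = 0x0; word=0x00000005
[5+:6] cnt=6 & 0x3f = 0x6; word=0x000000c5
[11+:19] rsvd=239323 & 0x7ffff = 0x3a6db; word=0x1d36d8c5
[30+:2] opcode=2 & 0x3 = 0x2; word=0x9d36d8c5
word = 0x9d36d8c5 → little-endian bytes:
  [0]=0xc5  [1]=0xd8  [2]=0x36  [3]=0x9d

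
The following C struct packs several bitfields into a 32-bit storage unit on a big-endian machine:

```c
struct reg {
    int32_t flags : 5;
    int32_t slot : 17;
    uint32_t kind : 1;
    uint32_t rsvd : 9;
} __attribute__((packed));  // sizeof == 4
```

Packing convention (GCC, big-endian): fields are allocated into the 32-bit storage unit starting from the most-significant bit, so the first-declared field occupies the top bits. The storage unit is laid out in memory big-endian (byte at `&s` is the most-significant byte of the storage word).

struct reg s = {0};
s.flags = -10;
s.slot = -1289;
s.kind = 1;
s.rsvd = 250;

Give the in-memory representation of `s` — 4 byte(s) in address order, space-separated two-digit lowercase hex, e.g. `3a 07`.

b7 eb de fa

[27+:5] flags=-10 & 0x1f = 0x16; word=0xb0000000
[10+:17] slot=-1289 & 0x1ffff = 0x1faf7; word=0xb7ebdc00
[9+:1] kind=1 & 0x1 = 0x1; word=0xb7ebde00
[0+:9] rsvd=250 & 0x1ff = 0xfa; word=0xb7ebdefa
word = 0xb7ebdefa → big-endian bytes:
  [0]=0xb7  [1]=0xeb  [2]=0xde  [3]=0xfa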